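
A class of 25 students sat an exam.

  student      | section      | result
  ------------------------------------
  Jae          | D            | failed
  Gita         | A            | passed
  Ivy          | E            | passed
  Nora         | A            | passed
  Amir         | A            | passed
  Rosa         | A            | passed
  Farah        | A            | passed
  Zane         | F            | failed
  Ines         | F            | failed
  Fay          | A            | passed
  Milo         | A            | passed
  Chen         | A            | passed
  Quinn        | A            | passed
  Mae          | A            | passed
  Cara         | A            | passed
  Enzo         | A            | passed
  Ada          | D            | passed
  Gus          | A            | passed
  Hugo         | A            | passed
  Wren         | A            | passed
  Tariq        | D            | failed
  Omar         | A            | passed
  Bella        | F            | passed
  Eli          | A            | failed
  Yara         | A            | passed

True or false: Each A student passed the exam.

'Each A student passed the exam' holds iff A ⊆ B, i.e. every element of A is in B (|A ∖ B| = 0).
|A| = 18, |A ∩ B| = 17, |A ∖ B| = 1.
So the statement is false.

False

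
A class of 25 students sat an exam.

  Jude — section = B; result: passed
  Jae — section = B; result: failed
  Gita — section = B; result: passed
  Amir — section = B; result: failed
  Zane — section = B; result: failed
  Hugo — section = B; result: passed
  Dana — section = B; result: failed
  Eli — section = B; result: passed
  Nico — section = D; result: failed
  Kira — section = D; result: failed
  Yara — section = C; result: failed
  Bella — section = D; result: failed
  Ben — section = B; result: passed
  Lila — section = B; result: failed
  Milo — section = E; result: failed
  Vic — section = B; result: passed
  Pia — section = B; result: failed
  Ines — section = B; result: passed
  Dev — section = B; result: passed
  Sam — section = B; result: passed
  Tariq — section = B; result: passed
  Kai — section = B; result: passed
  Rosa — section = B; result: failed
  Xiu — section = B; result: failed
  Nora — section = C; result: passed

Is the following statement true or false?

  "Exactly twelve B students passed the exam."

False

'Exactly twelve B students passed the exam' holds iff |A ∩ B| = 12.
|A| = 19, |A ∩ B| = 11, |A ∖ B| = 8.
|A ∩ B| = 11, so the statement is false.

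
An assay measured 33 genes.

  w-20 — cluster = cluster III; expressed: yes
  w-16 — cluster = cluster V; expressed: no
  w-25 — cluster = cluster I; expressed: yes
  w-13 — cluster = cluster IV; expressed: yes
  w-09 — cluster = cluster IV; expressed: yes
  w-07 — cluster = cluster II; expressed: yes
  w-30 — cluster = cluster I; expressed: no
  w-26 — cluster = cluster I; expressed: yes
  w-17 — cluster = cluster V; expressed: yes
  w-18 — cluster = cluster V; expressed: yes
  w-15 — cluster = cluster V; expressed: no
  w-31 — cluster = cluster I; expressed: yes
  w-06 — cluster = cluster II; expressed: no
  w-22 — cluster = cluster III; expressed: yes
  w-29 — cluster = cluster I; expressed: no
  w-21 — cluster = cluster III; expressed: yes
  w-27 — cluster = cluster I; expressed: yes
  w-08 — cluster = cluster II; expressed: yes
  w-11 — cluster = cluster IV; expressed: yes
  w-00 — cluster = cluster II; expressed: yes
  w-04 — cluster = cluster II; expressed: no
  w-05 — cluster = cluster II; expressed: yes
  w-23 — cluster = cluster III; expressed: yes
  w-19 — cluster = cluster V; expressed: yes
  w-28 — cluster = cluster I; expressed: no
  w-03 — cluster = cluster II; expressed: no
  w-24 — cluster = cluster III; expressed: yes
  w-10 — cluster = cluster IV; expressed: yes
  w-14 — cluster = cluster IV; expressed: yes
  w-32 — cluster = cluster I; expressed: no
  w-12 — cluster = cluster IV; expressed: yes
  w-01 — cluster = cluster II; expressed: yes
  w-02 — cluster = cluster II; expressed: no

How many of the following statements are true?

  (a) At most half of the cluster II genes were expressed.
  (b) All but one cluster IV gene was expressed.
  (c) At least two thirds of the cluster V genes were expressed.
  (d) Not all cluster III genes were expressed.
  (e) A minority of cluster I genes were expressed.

0

(a) cluster II: |A| = 9, |A ∩ B| = 5; needs |A ∩ B| ≤ |A ∖ B| — false.
(b) cluster IV: |A| = 6, |A ∩ B| = 6; needs |A ∖ B| = 1 — false.
(c) cluster V: |A| = 5, |A ∩ B| = 3; needs |A ∩ B| / |A| ≥ 2/3 — false.
(d) cluster III: |A| = 5, |A ∩ B| = 5; needs A ⊄ B (|A ∖ B| ≥ 1) — false.
(e) cluster I: |A| = 8, |A ∩ B| = 4; needs |A ∩ B| < |A ∖ B| — false.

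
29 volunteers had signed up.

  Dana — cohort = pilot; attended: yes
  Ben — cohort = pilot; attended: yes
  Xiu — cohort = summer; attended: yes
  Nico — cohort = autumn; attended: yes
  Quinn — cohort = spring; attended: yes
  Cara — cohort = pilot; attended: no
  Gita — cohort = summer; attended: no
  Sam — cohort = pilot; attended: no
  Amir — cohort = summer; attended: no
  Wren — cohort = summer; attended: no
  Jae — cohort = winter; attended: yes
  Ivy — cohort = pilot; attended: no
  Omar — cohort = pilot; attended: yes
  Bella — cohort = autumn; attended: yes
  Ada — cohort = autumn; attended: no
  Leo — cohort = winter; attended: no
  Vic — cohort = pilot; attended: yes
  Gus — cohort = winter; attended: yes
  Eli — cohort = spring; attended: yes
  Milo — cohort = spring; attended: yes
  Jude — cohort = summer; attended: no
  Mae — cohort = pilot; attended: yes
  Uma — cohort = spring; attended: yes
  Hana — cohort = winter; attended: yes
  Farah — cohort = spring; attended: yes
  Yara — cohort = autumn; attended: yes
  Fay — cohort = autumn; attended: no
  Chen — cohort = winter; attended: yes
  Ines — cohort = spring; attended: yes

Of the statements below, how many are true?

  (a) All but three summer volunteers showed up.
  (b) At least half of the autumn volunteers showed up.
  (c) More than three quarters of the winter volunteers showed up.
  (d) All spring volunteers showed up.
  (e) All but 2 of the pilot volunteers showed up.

3

(a) summer: |A| = 5, |A ∩ B| = 1; needs |A ∖ B| = 3 — false.
(b) autumn: |A| = 5, |A ∩ B| = 3; needs |A ∩ B| ≥ |A ∖ B| — true.
(c) winter: |A| = 5, |A ∩ B| = 4; needs |A ∩ B| / |A| > 3/4 — true.
(d) spring: |A| = 6, |A ∩ B| = 6; needs A ⊆ B, i.e. every element of A is in B (|A ∖ B| = 0) — true.
(e) pilot: |A| = 8, |A ∩ B| = 5; needs |A ∖ B| = 2 — false.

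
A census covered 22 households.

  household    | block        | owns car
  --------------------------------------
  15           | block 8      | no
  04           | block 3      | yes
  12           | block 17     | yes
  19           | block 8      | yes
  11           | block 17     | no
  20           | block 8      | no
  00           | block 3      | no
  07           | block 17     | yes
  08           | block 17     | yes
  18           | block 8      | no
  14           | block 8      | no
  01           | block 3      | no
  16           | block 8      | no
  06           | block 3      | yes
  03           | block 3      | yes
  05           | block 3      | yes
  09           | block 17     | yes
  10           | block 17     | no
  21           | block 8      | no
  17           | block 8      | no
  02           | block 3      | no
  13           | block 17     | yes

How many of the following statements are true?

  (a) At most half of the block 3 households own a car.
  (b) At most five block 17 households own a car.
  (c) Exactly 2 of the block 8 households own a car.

(a) block 3: |A| = 7, |A ∩ B| = 4; needs |A ∩ B| ≤ |A ∖ B| — false.
(b) block 17: |A| = 7, |A ∩ B| = 5; needs |A ∩ B| ≤ 5 — true.
(c) block 8: |A| = 8, |A ∩ B| = 1; needs |A ∩ B| = 2 — false.

1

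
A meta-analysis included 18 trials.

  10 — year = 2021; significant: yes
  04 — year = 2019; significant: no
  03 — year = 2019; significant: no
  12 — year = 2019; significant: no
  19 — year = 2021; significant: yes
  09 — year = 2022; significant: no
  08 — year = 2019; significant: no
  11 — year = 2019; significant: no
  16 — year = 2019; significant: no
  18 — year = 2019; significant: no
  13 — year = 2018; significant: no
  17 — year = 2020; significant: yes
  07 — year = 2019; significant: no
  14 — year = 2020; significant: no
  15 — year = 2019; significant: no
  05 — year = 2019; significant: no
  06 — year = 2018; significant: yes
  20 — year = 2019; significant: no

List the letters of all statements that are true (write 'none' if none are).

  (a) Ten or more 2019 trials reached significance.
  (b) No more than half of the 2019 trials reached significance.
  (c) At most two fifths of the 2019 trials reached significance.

(b), (c)

|A| = 11, |A ∩ B| = 0, |A ∖ B| = 11.
(a) |A ∩ B| ≥ 10: fails.
(b) |A ∩ B| ≤ |A ∖ B|: holds.
(c) |A ∩ B| / |A| ≤ 2/5: holds.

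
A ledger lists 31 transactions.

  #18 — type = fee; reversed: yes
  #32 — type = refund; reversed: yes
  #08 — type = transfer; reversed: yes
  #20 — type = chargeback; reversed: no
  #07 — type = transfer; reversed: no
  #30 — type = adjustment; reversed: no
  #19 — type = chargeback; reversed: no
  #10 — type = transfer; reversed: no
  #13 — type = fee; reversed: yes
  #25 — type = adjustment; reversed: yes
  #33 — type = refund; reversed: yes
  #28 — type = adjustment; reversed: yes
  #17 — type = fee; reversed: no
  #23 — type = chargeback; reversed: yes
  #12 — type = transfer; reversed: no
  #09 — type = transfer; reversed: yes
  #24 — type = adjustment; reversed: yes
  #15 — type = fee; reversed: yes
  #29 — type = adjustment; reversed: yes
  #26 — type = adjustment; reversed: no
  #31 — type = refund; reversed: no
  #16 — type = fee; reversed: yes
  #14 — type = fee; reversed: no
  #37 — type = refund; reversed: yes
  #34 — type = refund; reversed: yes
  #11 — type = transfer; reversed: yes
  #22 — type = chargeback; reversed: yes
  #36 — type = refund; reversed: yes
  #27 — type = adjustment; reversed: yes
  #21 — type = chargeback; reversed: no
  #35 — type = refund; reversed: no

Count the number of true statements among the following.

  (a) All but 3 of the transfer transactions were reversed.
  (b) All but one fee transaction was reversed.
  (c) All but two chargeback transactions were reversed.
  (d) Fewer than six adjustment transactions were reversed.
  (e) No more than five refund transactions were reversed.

(a) transfer: |A| = 6, |A ∩ B| = 3; needs |A ∖ B| = 3 — true.
(b) fee: |A| = 6, |A ∩ B| = 4; needs |A ∖ B| = 1 — false.
(c) chargeback: |A| = 5, |A ∩ B| = 2; needs |A ∖ B| = 2 — false.
(d) adjustment: |A| = 7, |A ∩ B| = 5; needs |A ∩ B| < 6 — true.
(e) refund: |A| = 7, |A ∩ B| = 5; needs |A ∩ B| ≤ 5 — true.

3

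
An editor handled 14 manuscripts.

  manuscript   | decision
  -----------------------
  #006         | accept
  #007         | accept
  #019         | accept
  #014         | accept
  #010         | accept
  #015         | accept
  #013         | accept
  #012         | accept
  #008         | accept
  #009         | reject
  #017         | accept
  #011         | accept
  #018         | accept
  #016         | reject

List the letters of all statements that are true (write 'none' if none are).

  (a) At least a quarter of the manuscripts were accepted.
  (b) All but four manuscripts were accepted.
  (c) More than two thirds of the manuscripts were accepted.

|A| = 14, |A ∩ B| = 12, |A ∖ B| = 2.
(a) |A ∩ B| / |A| ≥ 1/4: holds.
(b) |A ∖ B| = 4: fails.
(c) |A ∩ B| / |A| > 2/3: holds.

(a), (c)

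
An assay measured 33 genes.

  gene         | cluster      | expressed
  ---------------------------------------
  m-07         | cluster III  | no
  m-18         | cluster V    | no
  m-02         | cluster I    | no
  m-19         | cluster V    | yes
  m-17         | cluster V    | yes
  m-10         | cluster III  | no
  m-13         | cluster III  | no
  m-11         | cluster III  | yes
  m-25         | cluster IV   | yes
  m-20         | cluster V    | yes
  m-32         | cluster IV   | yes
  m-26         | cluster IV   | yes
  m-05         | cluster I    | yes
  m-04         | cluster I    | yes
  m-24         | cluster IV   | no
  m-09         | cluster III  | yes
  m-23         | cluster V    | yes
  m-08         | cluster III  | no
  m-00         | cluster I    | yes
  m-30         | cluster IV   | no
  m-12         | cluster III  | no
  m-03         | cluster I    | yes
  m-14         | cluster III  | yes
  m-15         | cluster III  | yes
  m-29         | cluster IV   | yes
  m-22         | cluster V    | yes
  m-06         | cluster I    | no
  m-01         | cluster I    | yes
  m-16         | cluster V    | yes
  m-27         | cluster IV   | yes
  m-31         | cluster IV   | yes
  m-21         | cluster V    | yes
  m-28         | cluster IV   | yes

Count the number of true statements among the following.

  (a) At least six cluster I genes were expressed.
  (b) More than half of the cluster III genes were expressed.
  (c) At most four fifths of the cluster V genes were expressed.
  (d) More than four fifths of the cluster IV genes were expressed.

0

(a) cluster I: |A| = 7, |A ∩ B| = 5; needs |A ∩ B| ≥ 6 — false.
(b) cluster III: |A| = 9, |A ∩ B| = 4; needs |A ∩ B| > |A ∖ B| — false.
(c) cluster V: |A| = 8, |A ∩ B| = 7; needs |A ∩ B| / |A| ≤ 4/5 — false.
(d) cluster IV: |A| = 9, |A ∩ B| = 7; needs |A ∩ B| / |A| > 4/5 — false.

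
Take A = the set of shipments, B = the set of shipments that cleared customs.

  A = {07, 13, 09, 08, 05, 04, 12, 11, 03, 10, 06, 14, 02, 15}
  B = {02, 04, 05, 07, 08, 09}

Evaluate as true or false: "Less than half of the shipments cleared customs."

True

Truth condition: |A ∩ B| < |A ∖ B|.
A (the restrictor) = {07, 13, 09, 08, 05, 04, 12, 11, 03, 10, 06, 14, 02, 15}, |A| = 14.
A ∩ B = {07, 09, 08, 05, 04, 02}, so |A ∩ B| = 6.
A ∖ B = {13, 12, 11, 03, 10, 06, 14, 15}, so |A ∖ B| = 8.
6 < 8, so the statement is true.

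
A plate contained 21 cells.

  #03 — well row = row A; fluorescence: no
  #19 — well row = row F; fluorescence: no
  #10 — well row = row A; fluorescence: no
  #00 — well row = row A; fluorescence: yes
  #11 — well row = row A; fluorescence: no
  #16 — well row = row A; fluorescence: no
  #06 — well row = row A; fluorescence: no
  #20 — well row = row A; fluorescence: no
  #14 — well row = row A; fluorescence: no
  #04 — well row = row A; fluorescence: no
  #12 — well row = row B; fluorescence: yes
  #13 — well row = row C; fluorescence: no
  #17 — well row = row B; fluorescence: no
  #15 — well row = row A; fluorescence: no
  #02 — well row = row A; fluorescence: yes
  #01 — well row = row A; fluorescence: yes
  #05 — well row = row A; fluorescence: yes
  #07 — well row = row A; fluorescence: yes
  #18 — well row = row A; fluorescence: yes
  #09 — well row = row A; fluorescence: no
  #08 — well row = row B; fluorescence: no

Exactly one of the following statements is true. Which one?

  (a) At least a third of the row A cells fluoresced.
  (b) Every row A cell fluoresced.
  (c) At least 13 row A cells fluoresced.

|A| = 16, |A ∩ B| = 6, |A ∖ B| = 10.
(a) requires |A ∩ B| / |A| ≥ 1/3: true.
(b) requires A ⊆ B, i.e. every element of A is in B (|A ∖ B| = 0): false.
(c) requires |A ∩ B| ≥ 13: false.

(a)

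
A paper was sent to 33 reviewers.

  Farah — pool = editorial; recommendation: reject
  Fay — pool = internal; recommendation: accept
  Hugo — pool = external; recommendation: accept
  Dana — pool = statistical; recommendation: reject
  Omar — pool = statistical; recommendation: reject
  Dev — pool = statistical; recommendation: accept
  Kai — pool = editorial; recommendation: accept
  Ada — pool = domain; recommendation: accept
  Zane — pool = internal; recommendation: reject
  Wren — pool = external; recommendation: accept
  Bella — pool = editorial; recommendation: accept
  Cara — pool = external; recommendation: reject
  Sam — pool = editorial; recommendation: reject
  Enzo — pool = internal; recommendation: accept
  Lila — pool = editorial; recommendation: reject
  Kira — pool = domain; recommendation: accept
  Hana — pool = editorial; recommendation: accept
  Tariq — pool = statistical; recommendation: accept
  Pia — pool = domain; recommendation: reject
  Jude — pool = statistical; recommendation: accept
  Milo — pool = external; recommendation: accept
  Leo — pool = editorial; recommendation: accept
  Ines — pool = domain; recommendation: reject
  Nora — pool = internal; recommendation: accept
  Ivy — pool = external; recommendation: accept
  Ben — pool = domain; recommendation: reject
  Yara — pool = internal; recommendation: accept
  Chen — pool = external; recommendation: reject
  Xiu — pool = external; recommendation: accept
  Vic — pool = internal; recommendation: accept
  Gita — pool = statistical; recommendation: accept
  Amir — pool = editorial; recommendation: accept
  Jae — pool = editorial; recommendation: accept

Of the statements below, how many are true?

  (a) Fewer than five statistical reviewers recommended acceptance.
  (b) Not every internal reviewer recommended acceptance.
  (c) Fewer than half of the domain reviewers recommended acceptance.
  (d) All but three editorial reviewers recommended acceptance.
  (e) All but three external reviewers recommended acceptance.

4

(a) statistical: |A| = 6, |A ∩ B| = 4; needs |A ∩ B| < 5 — true.
(b) internal: |A| = 6, |A ∩ B| = 5; needs A ⊄ B (|A ∖ B| ≥ 1) — true.
(c) domain: |A| = 5, |A ∩ B| = 2; needs |A ∩ B| < |A ∖ B| — true.
(d) editorial: |A| = 9, |A ∩ B| = 6; needs |A ∖ B| = 3 — true.
(e) external: |A| = 7, |A ∩ B| = 5; needs |A ∖ B| = 3 — false.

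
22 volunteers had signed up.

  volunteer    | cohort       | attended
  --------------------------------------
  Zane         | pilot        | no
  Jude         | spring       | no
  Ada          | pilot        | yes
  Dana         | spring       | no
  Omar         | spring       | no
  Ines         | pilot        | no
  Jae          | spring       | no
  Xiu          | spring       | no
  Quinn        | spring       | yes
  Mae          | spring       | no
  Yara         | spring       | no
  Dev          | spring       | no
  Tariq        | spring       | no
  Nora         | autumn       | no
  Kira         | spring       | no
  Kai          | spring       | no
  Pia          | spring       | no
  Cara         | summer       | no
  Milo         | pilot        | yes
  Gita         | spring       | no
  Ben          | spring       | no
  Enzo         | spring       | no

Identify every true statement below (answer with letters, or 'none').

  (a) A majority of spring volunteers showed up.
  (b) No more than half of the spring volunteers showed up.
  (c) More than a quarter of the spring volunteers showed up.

(b)

|A| = 16, |A ∩ B| = 1, |A ∖ B| = 15.
(a) |A ∩ B| > |A ∖ B|: fails.
(b) |A ∩ B| ≤ |A ∖ B|: holds.
(c) |A ∩ B| / |A| > 1/4: fails.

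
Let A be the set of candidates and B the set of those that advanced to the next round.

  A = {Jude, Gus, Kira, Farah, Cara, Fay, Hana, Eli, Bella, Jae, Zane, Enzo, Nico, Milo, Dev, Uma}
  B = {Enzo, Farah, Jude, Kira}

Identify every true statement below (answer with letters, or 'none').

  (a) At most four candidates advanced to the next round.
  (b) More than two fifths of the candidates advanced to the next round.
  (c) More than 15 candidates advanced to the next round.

(a)

|A| = 16, |A ∩ B| = 4, |A ∖ B| = 12.
(a) |A ∩ B| ≤ 4: holds.
(b) |A ∩ B| / |A| > 2/5: fails.
(c) |A ∩ B| > 15: fails.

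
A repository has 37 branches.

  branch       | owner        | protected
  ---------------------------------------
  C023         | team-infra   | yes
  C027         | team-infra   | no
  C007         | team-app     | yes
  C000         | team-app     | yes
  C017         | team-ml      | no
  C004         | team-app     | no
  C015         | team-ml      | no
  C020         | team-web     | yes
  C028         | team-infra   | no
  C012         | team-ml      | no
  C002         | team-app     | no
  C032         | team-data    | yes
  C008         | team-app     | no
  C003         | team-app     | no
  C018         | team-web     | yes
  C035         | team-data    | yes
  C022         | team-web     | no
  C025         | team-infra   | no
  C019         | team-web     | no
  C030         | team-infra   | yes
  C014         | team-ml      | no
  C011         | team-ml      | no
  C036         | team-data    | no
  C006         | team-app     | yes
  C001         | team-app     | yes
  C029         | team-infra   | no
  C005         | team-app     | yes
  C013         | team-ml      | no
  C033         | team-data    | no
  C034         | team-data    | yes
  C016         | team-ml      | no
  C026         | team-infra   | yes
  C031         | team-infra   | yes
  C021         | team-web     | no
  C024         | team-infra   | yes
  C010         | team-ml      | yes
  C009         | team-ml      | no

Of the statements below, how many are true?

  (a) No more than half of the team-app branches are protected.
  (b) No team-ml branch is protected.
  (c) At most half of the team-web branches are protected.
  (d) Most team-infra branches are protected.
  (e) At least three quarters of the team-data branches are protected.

(a) team-app: |A| = 9, |A ∩ B| = 5; needs |A ∩ B| ≤ |A ∖ B| — false.
(b) team-ml: |A| = 9, |A ∩ B| = 1; needs A ∩ B = ∅ (|A ∩ B| = 0) — false.
(c) team-web: |A| = 5, |A ∩ B| = 2; needs |A ∩ B| ≤ |A ∖ B| — true.
(d) team-infra: |A| = 9, |A ∩ B| = 5; needs |A ∩ B| > |A ∖ B| — true.
(e) team-data: |A| = 5, |A ∩ B| = 3; needs |A ∩ B| / |A| ≥ 3/4 — false.

2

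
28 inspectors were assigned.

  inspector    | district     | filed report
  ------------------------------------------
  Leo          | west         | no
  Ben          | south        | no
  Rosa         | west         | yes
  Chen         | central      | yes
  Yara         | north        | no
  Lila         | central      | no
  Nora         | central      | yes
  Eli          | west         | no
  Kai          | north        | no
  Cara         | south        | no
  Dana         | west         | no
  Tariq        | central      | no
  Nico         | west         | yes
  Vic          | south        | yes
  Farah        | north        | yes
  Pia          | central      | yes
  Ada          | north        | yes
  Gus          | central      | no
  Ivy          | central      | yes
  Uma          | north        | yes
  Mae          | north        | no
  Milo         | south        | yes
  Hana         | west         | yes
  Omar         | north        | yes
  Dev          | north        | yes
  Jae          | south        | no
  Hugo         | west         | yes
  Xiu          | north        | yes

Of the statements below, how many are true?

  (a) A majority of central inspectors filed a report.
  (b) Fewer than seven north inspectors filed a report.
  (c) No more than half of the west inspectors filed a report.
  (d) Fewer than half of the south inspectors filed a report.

(a) central: |A| = 7, |A ∩ B| = 4; needs |A ∩ B| > |A ∖ B| — true.
(b) north: |A| = 9, |A ∩ B| = 6; needs |A ∩ B| < 7 — true.
(c) west: |A| = 7, |A ∩ B| = 4; needs |A ∩ B| ≤ |A ∖ B| — false.
(d) south: |A| = 5, |A ∩ B| = 2; needs |A ∩ B| < |A ∖ B| — true.

3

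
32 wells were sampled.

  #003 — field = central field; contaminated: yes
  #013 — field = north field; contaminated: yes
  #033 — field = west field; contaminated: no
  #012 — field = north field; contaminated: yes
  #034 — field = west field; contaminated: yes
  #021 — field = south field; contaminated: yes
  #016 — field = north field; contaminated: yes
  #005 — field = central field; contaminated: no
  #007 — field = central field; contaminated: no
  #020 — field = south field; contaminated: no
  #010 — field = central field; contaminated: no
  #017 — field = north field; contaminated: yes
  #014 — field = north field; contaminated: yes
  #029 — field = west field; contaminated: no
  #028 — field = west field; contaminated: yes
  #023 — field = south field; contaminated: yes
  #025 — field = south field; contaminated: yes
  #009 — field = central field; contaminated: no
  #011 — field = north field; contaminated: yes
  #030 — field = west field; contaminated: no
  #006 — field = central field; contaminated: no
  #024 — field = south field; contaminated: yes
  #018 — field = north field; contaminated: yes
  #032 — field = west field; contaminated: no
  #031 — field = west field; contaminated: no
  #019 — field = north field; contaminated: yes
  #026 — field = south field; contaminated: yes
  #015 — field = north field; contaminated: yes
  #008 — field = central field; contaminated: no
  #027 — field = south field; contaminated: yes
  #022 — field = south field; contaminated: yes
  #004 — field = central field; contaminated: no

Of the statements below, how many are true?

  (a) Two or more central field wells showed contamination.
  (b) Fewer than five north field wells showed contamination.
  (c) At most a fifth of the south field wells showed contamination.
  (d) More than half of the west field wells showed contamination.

0

(a) central field: |A| = 8, |A ∩ B| = 1; needs |A ∩ B| ≥ 2 — false.
(b) north field: |A| = 9, |A ∩ B| = 9; needs |A ∩ B| < 5 — false.
(c) south field: |A| = 8, |A ∩ B| = 7; needs |A ∩ B| / |A| ≤ 1/5 — false.
(d) west field: |A| = 7, |A ∩ B| = 2; needs |A ∩ B| > |A ∖ B| — false.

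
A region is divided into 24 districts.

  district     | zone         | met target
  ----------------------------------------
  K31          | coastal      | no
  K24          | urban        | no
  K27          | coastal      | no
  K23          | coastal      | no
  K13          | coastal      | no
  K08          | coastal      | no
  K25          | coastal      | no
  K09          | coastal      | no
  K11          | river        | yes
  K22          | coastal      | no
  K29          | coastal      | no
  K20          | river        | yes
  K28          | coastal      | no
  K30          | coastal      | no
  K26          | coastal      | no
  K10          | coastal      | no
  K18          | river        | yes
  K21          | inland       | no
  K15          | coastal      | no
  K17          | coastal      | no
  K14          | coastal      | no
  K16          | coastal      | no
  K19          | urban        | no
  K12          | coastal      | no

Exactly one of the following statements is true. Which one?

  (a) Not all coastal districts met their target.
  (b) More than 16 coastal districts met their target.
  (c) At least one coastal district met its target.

(a)

|A| = 18, |A ∩ B| = 0, |A ∖ B| = 18.
(a) requires A ⊄ B (|A ∖ B| ≥ 1): true.
(b) requires |A ∩ B| > 16: false.
(c) requires A ∩ B ≠ ∅ (|A ∩ B| ≥ 1): false.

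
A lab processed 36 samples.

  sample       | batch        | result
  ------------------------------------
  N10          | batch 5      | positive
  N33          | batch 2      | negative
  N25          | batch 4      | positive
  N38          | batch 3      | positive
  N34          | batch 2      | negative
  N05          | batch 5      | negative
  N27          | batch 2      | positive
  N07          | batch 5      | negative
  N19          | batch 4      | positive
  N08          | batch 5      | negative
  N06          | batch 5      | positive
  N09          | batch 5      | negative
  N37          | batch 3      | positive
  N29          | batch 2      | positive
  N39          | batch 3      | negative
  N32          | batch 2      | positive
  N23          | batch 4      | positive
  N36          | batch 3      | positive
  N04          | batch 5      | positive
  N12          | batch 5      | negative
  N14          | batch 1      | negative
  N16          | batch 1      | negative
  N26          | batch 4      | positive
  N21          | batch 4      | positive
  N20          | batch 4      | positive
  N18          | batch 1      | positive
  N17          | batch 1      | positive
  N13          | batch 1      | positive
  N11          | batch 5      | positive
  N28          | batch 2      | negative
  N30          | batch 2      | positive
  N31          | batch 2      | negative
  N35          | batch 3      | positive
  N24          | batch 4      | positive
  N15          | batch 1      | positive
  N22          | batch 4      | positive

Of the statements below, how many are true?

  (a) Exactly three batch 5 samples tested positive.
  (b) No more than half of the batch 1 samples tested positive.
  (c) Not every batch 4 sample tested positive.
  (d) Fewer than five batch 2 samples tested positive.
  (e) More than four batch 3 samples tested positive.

1

(a) batch 5: |A| = 9, |A ∩ B| = 4; needs |A ∩ B| = 3 — false.
(b) batch 1: |A| = 6, |A ∩ B| = 4; needs |A ∩ B| ≤ |A ∖ B| — false.
(c) batch 4: |A| = 8, |A ∩ B| = 8; needs A ⊄ B (|A ∖ B| ≥ 1) — false.
(d) batch 2: |A| = 8, |A ∩ B| = 4; needs |A ∩ B| < 5 — true.
(e) batch 3: |A| = 5, |A ∩ B| = 4; needs |A ∩ B| > 4 — false.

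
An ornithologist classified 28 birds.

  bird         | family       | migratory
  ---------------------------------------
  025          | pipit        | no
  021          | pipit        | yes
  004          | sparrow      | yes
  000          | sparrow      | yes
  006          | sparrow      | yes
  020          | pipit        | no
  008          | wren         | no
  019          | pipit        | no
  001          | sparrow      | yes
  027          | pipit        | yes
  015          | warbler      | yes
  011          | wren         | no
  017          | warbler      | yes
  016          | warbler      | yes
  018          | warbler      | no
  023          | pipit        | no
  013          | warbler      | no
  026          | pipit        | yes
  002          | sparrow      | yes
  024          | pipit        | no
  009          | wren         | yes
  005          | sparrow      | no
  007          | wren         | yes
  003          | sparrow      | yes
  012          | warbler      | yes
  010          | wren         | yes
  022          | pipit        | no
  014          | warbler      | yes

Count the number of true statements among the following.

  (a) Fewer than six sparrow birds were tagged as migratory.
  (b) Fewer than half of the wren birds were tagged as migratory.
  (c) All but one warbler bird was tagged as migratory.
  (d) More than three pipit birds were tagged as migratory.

(a) sparrow: |A| = 7, |A ∩ B| = 6; needs |A ∩ B| < 6 — false.
(b) wren: |A| = 5, |A ∩ B| = 3; needs |A ∩ B| < |A ∖ B| — false.
(c) warbler: |A| = 7, |A ∩ B| = 5; needs |A ∖ B| = 1 — false.
(d) pipit: |A| = 9, |A ∩ B| = 3; needs |A ∩ B| > 3 — false.

0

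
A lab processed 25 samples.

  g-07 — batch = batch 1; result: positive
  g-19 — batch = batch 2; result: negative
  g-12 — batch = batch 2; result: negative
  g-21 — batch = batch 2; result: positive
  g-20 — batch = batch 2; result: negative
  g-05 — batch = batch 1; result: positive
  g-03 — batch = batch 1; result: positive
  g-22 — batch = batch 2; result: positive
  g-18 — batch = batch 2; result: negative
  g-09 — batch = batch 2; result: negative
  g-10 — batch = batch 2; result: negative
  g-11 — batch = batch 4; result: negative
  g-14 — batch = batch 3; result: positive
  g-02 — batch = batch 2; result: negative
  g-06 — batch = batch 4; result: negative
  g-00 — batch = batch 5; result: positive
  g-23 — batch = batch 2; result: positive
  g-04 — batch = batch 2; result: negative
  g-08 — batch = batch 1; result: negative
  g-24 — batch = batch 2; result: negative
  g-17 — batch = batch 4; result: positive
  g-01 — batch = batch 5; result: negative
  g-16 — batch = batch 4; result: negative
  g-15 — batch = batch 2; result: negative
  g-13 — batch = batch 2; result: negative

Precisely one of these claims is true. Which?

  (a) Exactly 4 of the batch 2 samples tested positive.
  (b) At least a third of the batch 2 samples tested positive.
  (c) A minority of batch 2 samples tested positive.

|A| = 14, |A ∩ B| = 3, |A ∖ B| = 11.
(a) requires |A ∩ B| = 4: false.
(b) requires |A ∩ B| / |A| ≥ 1/3: false.
(c) requires |A ∩ B| < |A ∖ B|: true.

(c)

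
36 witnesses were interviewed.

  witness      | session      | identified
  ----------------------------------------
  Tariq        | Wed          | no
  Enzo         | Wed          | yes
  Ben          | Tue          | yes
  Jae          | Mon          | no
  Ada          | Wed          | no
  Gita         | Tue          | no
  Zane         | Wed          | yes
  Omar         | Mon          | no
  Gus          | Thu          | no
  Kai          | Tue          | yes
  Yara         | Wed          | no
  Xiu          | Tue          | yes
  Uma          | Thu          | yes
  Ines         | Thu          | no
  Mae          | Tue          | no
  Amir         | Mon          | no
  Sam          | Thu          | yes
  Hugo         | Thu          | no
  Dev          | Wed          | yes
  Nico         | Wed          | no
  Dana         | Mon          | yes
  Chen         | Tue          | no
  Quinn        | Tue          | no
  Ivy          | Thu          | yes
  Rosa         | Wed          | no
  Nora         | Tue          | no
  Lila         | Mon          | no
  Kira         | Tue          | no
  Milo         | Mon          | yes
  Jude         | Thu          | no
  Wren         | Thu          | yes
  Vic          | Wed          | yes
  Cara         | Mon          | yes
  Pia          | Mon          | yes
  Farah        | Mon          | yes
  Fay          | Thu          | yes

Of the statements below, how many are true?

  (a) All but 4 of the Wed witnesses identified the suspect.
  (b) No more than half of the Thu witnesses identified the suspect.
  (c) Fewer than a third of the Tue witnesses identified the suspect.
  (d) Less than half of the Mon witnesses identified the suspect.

(a) Wed: |A| = 9, |A ∩ B| = 4; needs |A ∖ B| = 4 — false.
(b) Thu: |A| = 9, |A ∩ B| = 5; needs |A ∩ B| ≤ |A ∖ B| — false.
(c) Tue: |A| = 9, |A ∩ B| = 3; needs |A ∩ B| / |A| < 1/3 — false.
(d) Mon: |A| = 9, |A ∩ B| = 5; needs |A ∩ B| < |A ∖ B| — false.

0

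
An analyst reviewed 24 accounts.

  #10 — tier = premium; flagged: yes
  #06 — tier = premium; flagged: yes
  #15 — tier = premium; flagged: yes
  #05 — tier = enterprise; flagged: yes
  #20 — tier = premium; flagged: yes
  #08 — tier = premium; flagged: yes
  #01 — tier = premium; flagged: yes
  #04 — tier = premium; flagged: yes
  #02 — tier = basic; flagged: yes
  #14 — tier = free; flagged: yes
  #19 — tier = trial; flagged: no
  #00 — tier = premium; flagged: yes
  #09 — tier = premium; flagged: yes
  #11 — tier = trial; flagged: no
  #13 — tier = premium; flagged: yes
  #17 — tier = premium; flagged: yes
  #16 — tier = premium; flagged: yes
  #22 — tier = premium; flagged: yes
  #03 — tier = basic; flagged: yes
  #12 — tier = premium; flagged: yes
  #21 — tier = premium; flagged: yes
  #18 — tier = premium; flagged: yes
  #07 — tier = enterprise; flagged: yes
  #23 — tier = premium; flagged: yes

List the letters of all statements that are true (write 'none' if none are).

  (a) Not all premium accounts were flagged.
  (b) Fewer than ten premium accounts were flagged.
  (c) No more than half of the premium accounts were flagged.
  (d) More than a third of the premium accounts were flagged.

(d)

|A| = 17, |A ∩ B| = 17, |A ∖ B| = 0.
(a) A ⊄ B (|A ∖ B| ≥ 1): fails.
(b) |A ∩ B| < 10: fails.
(c) |A ∩ B| ≤ |A ∖ B|: fails.
(d) |A ∩ B| / |A| > 1/3: holds.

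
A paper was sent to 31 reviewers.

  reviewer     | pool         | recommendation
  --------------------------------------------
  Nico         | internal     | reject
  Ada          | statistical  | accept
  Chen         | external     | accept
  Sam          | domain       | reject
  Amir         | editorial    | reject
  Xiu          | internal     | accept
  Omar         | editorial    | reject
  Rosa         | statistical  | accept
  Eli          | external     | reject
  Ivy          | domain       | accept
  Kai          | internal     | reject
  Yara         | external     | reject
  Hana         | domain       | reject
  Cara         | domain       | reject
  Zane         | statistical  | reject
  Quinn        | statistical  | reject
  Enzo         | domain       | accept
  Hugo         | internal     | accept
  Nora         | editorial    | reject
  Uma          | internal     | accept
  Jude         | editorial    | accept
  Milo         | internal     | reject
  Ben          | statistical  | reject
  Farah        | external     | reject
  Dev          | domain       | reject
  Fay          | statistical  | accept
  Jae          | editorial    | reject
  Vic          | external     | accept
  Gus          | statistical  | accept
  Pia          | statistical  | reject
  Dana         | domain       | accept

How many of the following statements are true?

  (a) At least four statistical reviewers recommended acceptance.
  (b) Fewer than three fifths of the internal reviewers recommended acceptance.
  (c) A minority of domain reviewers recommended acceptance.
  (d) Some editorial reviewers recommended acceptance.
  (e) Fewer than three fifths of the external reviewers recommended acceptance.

5

(a) statistical: |A| = 8, |A ∩ B| = 4; needs |A ∩ B| ≥ 4 — true.
(b) internal: |A| = 6, |A ∩ B| = 3; needs |A ∩ B| / |A| < 3/5 — true.
(c) domain: |A| = 7, |A ∩ B| = 3; needs |A ∩ B| < |A ∖ B| — true.
(d) editorial: |A| = 5, |A ∩ B| = 1; needs A ∩ B ≠ ∅ (|A ∩ B| ≥ 1) — true.
(e) external: |A| = 5, |A ∩ B| = 2; needs |A ∩ B| / |A| < 3/5 — true.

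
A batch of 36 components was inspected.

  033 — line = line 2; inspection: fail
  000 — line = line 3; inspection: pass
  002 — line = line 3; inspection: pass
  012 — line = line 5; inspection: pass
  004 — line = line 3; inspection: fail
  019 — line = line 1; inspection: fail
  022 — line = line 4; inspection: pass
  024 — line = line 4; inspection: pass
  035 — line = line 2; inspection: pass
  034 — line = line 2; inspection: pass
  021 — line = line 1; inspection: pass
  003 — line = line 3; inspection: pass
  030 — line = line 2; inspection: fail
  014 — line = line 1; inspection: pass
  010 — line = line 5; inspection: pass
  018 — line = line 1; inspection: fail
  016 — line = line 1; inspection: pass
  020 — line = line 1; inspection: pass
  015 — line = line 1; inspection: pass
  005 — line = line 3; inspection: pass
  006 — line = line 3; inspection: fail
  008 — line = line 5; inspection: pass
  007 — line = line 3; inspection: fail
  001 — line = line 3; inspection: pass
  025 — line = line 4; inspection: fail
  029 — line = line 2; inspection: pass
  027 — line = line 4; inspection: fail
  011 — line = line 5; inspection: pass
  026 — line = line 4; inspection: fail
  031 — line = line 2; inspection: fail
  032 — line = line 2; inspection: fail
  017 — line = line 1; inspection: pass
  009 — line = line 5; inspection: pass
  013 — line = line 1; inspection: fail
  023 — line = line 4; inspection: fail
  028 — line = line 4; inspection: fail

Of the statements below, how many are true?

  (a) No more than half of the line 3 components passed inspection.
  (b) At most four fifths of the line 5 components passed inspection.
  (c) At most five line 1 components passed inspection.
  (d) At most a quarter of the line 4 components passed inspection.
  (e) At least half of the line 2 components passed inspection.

(a) line 3: |A| = 8, |A ∩ B| = 5; needs |A ∩ B| ≤ |A ∖ B| — false.
(b) line 5: |A| = 5, |A ∩ B| = 5; needs |A ∩ B| / |A| ≤ 4/5 — false.
(c) line 1: |A| = 9, |A ∩ B| = 6; needs |A ∩ B| ≤ 5 — false.
(d) line 4: |A| = 7, |A ∩ B| = 2; needs |A ∩ B| / |A| ≤ 1/4 — false.
(e) line 2: |A| = 7, |A ∩ B| = 3; needs |A ∩ B| ≥ |A ∖ B| — false.

0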